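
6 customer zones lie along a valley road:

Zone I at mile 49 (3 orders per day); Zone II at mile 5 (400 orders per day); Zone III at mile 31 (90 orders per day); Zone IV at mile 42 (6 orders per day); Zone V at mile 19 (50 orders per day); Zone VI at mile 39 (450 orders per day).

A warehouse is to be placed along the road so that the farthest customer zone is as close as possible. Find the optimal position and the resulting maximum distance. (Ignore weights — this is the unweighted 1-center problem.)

location 27, max distance 22

The 1-center on a line is the midpoint of the two extreme points: leftmost at 5, rightmost at 49.
Optimal location = (5 + 49)/2 = 27; maximum distance = (49 − 5)/2 = 22.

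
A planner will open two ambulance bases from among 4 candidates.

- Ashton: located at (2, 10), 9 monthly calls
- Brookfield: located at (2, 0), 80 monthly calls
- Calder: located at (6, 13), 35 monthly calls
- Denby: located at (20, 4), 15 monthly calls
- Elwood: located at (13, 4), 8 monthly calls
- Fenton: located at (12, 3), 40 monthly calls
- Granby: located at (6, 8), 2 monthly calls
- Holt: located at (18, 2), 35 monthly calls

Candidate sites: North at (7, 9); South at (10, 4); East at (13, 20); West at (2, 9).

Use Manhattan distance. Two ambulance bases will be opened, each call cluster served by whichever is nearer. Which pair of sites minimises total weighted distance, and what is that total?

Evaluate every pair (each demand assigned to the nearer of the two):
  {South, West}: total = 1663
  {North, South}: total = 1837
  {South, East}: total = 2201
  {North, West}: total = 2336
  {North, East}: total = 2781
  {East, West}: total = 2937
Best pair: {South, West} with total 1663.

{South, West}, total 1663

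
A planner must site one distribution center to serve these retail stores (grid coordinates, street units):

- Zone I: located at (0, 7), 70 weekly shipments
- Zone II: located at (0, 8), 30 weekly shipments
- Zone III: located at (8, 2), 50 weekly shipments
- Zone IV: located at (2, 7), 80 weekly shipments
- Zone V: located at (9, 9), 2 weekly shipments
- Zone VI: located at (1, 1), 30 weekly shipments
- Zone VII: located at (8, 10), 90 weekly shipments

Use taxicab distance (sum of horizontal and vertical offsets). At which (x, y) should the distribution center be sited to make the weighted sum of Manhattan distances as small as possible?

Manhattan distance separates: Σwᵢ(|x−xᵢ|+|y−yᵢ|) = Σwᵢ|x−xᵢ| + Σwᵢ|y−yᵢ|, so x and y are optimised independently as 1-D weighted medians.
Total weight W = 352; half = 176.
x-coordinate, sorted with cumulative weight:
  x=0 (Zone I, w=70) cum 70
  x=0 (Zone II, w=30) cum 100
  x=1 (Zone VI, w=30) cum 130
  x=2 (Zone IV, w=80) cum 210  ← median
  x=8 (Zone III, w=50) cum 260
  x=8 (Zone VII, w=90) cum 350
  x=9 (Zone V, w=2) cum 352
⇒ x* = 2
y-coordinate, sorted with cumulative weight:
  y=1 (Zone VI, w=30) cum 30
  y=2 (Zone III, w=50) cum 80
  y=7 (Zone I, w=70) cum 150
  y=7 (Zone IV, w=80) cum 230  ← median
  y=8 (Zone II, w=30) cum 260
  y=9 (Zone V, w=2) cum 262
  y=10 (Zone VII, w=90) cum 352
⇒ y* = 7

(2, 7)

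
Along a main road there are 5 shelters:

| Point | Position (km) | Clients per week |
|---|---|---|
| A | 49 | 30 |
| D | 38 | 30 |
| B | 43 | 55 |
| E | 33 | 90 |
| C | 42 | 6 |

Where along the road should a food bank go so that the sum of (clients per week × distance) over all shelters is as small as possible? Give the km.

For a sum of weighted absolute distances on a line, the optimum is the weighted median (not the mean). Total weight W = 211; half-weight = 105.5.
Sort by position and accumulate weight:
  km 33 (E, w=90) → cum 90
  km 38 (D, w=30) → cum 120  ≥ 105.5 → median here
  km 42 (C, w=6) → cum 126
  km 43 (B, w=55) → cum 181
  km 49 (A, w=30) → cum 211
Optimal location: km 38.

x = 38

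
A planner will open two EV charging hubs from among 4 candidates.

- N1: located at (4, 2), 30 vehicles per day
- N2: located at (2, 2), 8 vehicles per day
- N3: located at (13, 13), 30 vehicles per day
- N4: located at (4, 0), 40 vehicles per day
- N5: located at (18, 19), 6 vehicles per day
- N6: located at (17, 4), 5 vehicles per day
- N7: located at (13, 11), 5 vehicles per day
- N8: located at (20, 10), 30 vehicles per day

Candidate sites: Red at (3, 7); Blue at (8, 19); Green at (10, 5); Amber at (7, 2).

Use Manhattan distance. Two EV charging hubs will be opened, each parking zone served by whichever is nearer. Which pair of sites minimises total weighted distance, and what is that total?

Evaluate every pair (each demand assigned to the nearer of the two):
  {Green, Amber}: total = 1327
  {Blue, Amber}: total = 1475
  {Red, Green}: total = 1545
  {Red, Blue}: total = 1688
  {Red, Amber}: total = 1702
  {Blue, Green}: total = 1723
Best pair: {Green, Amber} with total 1327.

{Green, Amber}, total 1327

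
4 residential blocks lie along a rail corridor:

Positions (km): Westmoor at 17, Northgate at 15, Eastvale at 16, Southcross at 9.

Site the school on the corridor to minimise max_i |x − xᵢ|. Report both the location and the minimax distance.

The 1-center on a line is the midpoint of the two extreme points: leftmost at 9, rightmost at 17.
Optimal location = (9 + 17)/2 = 13; maximum distance = (17 − 9)/2 = 4.

location 13, max distance 4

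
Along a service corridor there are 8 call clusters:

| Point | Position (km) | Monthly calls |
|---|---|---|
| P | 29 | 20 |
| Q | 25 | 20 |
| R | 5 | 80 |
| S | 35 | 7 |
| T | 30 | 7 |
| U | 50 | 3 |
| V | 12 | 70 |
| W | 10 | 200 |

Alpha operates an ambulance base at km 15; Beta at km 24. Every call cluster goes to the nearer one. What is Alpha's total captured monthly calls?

350

The indifferent point is the midpoint (15+24)/2 = 19.5; call clusters left of it (closer to Alpha at 15) go to Alpha, those right go to Beta.
  R at 5 (w=80) → Alpha
  W at 10 (w=200) → Alpha
  V at 12 (w=70) → Alpha
  Q at 25 (w=20) → Beta
  P at 29 (w=20) → Beta
  T at 30 (w=7) → Beta
  S at 35 (w=7) → Beta
  U at 50 (w=3) → Beta
Alpha captures 350; Beta captures 57.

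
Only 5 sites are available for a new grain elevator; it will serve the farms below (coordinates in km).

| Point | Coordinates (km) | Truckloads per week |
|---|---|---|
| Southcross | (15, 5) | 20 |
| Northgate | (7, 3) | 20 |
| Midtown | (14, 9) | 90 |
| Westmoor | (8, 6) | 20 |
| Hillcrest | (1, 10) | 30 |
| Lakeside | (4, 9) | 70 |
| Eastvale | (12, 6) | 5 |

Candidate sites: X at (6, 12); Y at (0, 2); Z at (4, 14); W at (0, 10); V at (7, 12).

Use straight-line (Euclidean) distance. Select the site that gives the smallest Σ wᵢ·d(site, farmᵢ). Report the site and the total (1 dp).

Total weighted distance at each candidate:
  X (6, 12): total = 1761.0
  Y (0, 2): total = 2904.4
  Z (4, 14): total = 2254.0
  W (0, 10): total = 2338.2
  V (7, 12): total = 1725.5
Minimum is at V with total 1725.5 km.

V, total 1725.5 km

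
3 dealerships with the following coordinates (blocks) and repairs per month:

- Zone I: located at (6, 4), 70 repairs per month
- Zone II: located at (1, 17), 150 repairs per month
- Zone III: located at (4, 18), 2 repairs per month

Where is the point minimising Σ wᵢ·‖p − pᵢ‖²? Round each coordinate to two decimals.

The minimiser of Σwᵢ‖p−pᵢ‖² is the weighted centroid p* = (Σwᵢpᵢ)/(Σwᵢ).
Σwᵢ = 222.
Σwᵢxᵢ = 70·6 + 150·1 + 2·4 = 578.
Σwᵢyᵢ = 70·4 + 150·17 + 2·18 = 2866.
x* = 578/222 = 2.60, y* = 2866/222 = 12.91.

(2.60, 12.91)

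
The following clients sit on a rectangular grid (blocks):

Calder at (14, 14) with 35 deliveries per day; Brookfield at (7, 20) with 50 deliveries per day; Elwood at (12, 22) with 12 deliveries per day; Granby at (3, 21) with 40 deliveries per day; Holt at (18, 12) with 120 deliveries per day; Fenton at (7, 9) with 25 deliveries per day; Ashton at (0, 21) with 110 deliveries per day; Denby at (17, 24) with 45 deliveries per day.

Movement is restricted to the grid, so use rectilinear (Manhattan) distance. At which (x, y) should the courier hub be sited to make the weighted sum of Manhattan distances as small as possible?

Manhattan distance separates: Σwᵢ(|x−xᵢ|+|y−yᵢ|) = Σwᵢ|x−xᵢ| + Σwᵢ|y−yᵢ|, so x and y are optimised independently as 1-D weighted medians.
Total weight W = 437; half = 218.5.
x-coordinate, sorted with cumulative weight:
  x=0 (Ashton, w=110) cum 110
  x=3 (Granby, w=40) cum 150
  x=7 (Brookfield, w=50) cum 200
  x=7 (Fenton, w=25) cum 225  ← median
  x=12 (Elwood, w=12) cum 237
  x=14 (Calder, w=35) cum 272
  x=17 (Denby, w=45) cum 317
  x=18 (Holt, w=120) cum 437
⇒ x* = 7
y-coordinate, sorted with cumulative weight:
  y=9 (Fenton, w=25) cum 25
  y=12 (Holt, w=120) cum 145
  y=14 (Calder, w=35) cum 180
  y=20 (Brookfield, w=50) cum 230  ← median
  y=21 (Granby, w=40) cum 270
  y=21 (Ashton, w=110) cum 380
  y=22 (Elwood, w=12) cum 392
  y=24 (Denby, w=45) cum 437
⇒ y* = 20

(7, 20)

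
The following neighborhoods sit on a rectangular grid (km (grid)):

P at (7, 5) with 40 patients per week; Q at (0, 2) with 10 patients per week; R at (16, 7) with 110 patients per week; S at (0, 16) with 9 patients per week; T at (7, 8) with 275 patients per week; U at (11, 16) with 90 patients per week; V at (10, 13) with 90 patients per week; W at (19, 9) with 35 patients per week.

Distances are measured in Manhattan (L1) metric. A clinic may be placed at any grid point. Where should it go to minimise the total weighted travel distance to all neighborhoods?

(7, 8)

Manhattan distance separates: Σwᵢ(|x−xᵢ|+|y−yᵢ|) = Σwᵢ|x−xᵢ| + Σwᵢ|y−yᵢ|, so x and y are optimised independently as 1-D weighted medians.
Total weight W = 659; half = 329.5.
x-coordinate, sorted with cumulative weight:
  x=0 (Q, w=10) cum 10
  x=0 (S, w=9) cum 19
  x=7 (P, w=40) cum 59
  x=7 (T, w=275) cum 334  ← median
  x=10 (V, w=90) cum 424
  x=11 (U, w=90) cum 514
  x=16 (R, w=110) cum 624
  x=19 (W, w=35) cum 659
⇒ x* = 7
y-coordinate, sorted with cumulative weight:
  y=2 (Q, w=10) cum 10
  y=5 (P, w=40) cum 50
  y=7 (R, w=110) cum 160
  y=8 (T, w=275) cum 435  ← median
  y=9 (W, w=35) cum 470
  y=13 (V, w=90) cum 560
  y=16 (S, w=9) cum 569
  y=16 (U, w=90) cum 659
⇒ y* = 8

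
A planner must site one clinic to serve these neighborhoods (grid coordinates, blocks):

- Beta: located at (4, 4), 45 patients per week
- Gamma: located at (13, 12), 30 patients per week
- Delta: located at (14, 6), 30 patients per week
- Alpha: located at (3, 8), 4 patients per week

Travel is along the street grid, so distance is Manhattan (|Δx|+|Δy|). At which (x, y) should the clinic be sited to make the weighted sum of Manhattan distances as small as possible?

(13, 6)

Manhattan distance separates: Σwᵢ(|x−xᵢ|+|y−yᵢ|) = Σwᵢ|x−xᵢ| + Σwᵢ|y−yᵢ|, so x and y are optimised independently as 1-D weighted medians.
Total weight W = 109; half = 54.5.
x-coordinate, sorted with cumulative weight:
  x=3 (Alpha, w=4) cum 4
  x=4 (Beta, w=45) cum 49
  x=13 (Gamma, w=30) cum 79  ← median
  x=14 (Delta, w=30) cum 109
⇒ x* = 13
y-coordinate, sorted with cumulative weight:
  y=4 (Beta, w=45) cum 45
  y=6 (Delta, w=30) cum 75  ← median
  y=8 (Alpha, w=4) cum 79
  y=12 (Gamma, w=30) cum 109
⇒ y* = 6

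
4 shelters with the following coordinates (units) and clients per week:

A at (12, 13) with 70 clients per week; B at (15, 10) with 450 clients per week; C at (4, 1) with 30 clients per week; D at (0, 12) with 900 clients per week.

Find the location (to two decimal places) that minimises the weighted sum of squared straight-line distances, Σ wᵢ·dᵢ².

The minimiser of Σwᵢ‖p−pᵢ‖² is the weighted centroid p* = (Σwᵢpᵢ)/(Σwᵢ).
Σwᵢ = 1450.
Σwᵢxᵢ = 70·12 + 450·15 + 30·4 + 900·0 = 7710.
Σwᵢyᵢ = 70·13 + 450·10 + 30·1 + 900·12 = 16240.
x* = 7710/1450 = 5.32, y* = 16240/1450 = 11.20.

(5.32, 11.20)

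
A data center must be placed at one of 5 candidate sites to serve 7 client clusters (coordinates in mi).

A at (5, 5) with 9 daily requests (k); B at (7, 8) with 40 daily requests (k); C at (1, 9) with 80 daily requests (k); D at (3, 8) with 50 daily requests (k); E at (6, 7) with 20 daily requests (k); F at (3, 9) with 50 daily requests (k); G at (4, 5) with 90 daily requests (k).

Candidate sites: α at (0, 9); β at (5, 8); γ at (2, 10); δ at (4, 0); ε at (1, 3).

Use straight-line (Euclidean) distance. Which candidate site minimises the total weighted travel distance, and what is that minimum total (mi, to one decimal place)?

Total weighted distance at each candidate:
  α (0, 9): total = 1364.2
  β (5, 8): total = 961.5
  γ (2, 10): total = 1148.2
  δ (4, 0): total = 2598.1
  ε (1, 3): total = 1870.7
Minimum is at β with total 961.5 mi.

β, total 961.5 mi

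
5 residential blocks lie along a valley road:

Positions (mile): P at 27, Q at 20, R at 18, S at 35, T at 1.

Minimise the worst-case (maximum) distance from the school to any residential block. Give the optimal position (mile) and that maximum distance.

The 1-center on a line is the midpoint of the two extreme points: leftmost at 1, rightmost at 35.
Optimal location = (1 + 35)/2 = 18; maximum distance = (35 − 1)/2 = 17.

location 18, max distance 17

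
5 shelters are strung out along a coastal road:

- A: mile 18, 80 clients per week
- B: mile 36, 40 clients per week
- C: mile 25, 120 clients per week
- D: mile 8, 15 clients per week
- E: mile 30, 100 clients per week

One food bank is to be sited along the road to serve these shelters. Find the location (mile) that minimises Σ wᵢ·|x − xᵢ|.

x = 25

For a sum of weighted absolute distances on a line, the optimum is the weighted median (not the mean). Total weight W = 355; half-weight = 177.5.
Sort by position and accumulate weight:
  mile 8 (D, w=15) → cum 15
  mile 18 (A, w=80) → cum 95
  mile 25 (C, w=120) → cum 215  ≥ 177.5 → median here
  mile 30 (E, w=100) → cum 315
  mile 36 (B, w=40) → cum 355
Optimal location: mile 25.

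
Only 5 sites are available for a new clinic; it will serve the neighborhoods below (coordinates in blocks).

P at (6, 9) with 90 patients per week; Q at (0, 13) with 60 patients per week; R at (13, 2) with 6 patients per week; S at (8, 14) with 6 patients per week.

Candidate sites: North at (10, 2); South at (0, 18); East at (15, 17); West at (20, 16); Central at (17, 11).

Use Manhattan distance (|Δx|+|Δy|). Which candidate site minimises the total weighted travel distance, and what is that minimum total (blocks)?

South, total 1896 blocks

Total weighted distance at each candidate:
  North (10, 2): total = 2352
  South (0, 18): total = 1896
  East (15, 17): total = 2832
  West (20, 16): total = 3480
  Central (17, 11): total = 2460
Minimum is at South with total 1896 blocks.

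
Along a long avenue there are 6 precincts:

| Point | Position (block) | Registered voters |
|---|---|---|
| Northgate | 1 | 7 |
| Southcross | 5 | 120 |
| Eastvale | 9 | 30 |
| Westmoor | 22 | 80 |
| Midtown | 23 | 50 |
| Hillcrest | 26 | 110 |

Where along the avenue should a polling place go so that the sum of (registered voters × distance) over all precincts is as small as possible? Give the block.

x = 22

For a sum of weighted absolute distances on a line, the optimum is the weighted median (not the mean). Total weight W = 397; half-weight = 198.5.
Sort by position and accumulate weight:
  block 1 (Northgate, w=7) → cum 7
  block 5 (Southcross, w=120) → cum 127
  block 9 (Eastvale, w=30) → cum 157
  block 22 (Westmoor, w=80) → cum 237  ≥ 198.5 → median here
  block 23 (Midtown, w=50) → cum 287
  block 26 (Hillcrest, w=110) → cum 397
Optimal location: block 22.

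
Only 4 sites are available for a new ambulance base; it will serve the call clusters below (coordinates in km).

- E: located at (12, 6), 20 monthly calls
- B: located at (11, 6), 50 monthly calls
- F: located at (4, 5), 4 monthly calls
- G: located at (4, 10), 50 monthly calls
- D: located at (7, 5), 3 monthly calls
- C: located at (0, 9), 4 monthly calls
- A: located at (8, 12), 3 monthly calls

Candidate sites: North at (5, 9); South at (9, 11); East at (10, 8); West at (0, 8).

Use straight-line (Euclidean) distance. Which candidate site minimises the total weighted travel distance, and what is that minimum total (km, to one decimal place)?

Total weighted distance at each candidate:
  North (5, 9): total = 621.1
  South (9, 11): total = 732.2
  East (10, 8): total = 577.8
  West (0, 8): total = 1099.6
Minimum is at East with total 577.8 km.

East, total 577.8 km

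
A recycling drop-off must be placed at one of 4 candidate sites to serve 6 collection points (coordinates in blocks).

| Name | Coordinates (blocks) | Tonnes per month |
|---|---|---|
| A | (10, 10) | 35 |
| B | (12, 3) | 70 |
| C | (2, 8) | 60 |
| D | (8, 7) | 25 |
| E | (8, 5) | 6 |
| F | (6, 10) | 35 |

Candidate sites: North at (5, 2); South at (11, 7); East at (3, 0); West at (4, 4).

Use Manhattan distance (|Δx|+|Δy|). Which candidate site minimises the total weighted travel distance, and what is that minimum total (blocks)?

Total weighted distance at each candidate:
  North (5, 2): total = 2106
  South (11, 7): total = 1475
  East (3, 0): total = 2790
  West (4, 4): total = 1895
Minimum is at South with total 1475 blocks.

South, total 1475 blocks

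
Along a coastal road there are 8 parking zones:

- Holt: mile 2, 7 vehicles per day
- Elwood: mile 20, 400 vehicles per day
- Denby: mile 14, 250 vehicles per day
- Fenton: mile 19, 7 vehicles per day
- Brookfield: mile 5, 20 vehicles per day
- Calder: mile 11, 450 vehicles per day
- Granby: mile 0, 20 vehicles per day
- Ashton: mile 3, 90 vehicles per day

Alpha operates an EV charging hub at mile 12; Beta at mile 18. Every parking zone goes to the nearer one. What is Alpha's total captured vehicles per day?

The indifferent point is the midpoint (12+18)/2 = 15; parking zones left of it (closer to Alpha at 12) go to Alpha, those right go to Beta.
  Granby at 0 (w=20) → Alpha
  Holt at 2 (w=7) → Alpha
  Ashton at 3 (w=90) → Alpha
  Brookfield at 5 (w=20) → Alpha
  Calder at 11 (w=450) → Alpha
  Denby at 14 (w=250) → Alpha
  Fenton at 19 (w=7) → Beta
  Elwood at 20 (w=400) → Beta
Alpha captures 837; Beta captures 407.

837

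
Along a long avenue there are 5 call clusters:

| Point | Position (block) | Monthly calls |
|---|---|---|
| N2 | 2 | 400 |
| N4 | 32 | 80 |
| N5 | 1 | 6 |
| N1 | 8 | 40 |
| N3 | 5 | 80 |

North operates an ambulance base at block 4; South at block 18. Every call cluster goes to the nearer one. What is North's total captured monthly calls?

526

The indifferent point is the midpoint (4+18)/2 = 11; call clusters left of it (closer to North at 4) go to North, those right go to South.
  N5 at 1 (w=6) → North
  N2 at 2 (w=400) → North
  N3 at 5 (w=80) → North
  N1 at 8 (w=40) → North
  N4 at 32 (w=80) → South
North captures 526; South captures 80.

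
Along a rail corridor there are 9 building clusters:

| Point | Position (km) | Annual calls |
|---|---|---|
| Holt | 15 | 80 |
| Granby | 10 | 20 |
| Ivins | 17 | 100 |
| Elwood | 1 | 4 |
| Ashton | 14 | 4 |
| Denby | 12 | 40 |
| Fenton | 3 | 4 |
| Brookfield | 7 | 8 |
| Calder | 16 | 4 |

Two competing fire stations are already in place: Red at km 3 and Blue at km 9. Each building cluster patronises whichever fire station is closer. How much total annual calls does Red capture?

8

The indifferent point is the midpoint (3+9)/2 = 6; building clusters left of it (closer to Red at 3) go to Red, those right go to Blue.
  Elwood at 1 (w=4) → Red
  Fenton at 3 (w=4) → Red
  Brookfield at 7 (w=8) → Blue
  Granby at 10 (w=20) → Blue
  Denby at 12 (w=40) → Blue
  Ashton at 14 (w=4) → Blue
  Holt at 15 (w=80) → Blue
  Calder at 16 (w=4) → Blue
  Ivins at 17 (w=100) → Blue
Red captures 8; Blue captures 256.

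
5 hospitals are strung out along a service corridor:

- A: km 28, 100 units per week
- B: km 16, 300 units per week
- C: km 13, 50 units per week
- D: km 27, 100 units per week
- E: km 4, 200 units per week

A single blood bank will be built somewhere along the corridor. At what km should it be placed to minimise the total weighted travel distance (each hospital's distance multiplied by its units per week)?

For a sum of weighted absolute distances on a line, the optimum is the weighted median (not the mean). Total weight W = 750; half-weight = 375.
Sort by position and accumulate weight:
  km 4 (E, w=200) → cum 200
  km 13 (C, w=50) → cum 250
  km 16 (B, w=300) → cum 550  ≥ 375 → median here
  km 27 (D, w=100) → cum 650
  km 28 (A, w=100) → cum 750
Optimal location: km 16.

x = 16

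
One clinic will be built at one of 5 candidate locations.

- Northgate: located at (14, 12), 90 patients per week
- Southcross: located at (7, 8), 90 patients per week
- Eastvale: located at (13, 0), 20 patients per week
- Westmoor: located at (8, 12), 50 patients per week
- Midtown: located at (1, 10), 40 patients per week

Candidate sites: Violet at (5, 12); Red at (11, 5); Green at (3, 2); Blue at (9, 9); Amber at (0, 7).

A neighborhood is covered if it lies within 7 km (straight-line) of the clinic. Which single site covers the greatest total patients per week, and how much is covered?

Blue, covering 230

Coverage radius r = 7 km; a point is covered iff (Δx)²+(Δy)² ≤ 7² = 49.
  Violet (5, 12): covers {Southcross, Westmoor, Midtown} → 180
  Red (11, 5): covers {Southcross, Eastvale} → 110
  Green (3, 2): covers {none} → 0
  Blue (9, 9): covers {Northgate, Southcross, Westmoor} → 230
  Amber (0, 7): covers {Midtown} → 40
Maximum coverage at Blue: 230 patients per week.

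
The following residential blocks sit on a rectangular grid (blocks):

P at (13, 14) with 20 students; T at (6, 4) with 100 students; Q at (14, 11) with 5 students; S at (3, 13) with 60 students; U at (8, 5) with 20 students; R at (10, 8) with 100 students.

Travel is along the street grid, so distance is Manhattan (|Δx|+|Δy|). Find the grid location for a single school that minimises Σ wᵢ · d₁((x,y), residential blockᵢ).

(6, 8)

Manhattan distance separates: Σwᵢ(|x−xᵢ|+|y−yᵢ|) = Σwᵢ|x−xᵢ| + Σwᵢ|y−yᵢ|, so x and y are optimised independently as 1-D weighted medians.
Total weight W = 305; half = 152.5.
x-coordinate, sorted with cumulative weight:
  x=3 (S, w=60) cum 60
  x=6 (T, w=100) cum 160  ← median
  x=8 (U, w=20) cum 180
  x=10 (R, w=100) cum 280
  x=13 (P, w=20) cum 300
  x=14 (Q, w=5) cum 305
⇒ x* = 6
y-coordinate, sorted with cumulative weight:
  y=4 (T, w=100) cum 100
  y=5 (U, w=20) cum 120
  y=8 (R, w=100) cum 220  ← median
  y=11 (Q, w=5) cum 225
  y=13 (S, w=60) cum 285
  y=14 (P, w=20) cum 305
⇒ y* = 8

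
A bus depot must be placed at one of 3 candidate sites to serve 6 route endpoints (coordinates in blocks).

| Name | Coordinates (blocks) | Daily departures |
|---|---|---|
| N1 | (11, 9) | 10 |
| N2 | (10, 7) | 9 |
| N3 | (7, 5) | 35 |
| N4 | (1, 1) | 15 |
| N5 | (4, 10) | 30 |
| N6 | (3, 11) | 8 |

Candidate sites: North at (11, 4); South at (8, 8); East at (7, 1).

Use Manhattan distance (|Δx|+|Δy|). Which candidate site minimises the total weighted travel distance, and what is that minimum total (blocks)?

Total weighted distance at each candidate:
  North (11, 4): total = 966
  South (8, 8): total = 661
  East (7, 1): total = 903
Minimum is at South with total 661 blocks.

South, total 661 blocks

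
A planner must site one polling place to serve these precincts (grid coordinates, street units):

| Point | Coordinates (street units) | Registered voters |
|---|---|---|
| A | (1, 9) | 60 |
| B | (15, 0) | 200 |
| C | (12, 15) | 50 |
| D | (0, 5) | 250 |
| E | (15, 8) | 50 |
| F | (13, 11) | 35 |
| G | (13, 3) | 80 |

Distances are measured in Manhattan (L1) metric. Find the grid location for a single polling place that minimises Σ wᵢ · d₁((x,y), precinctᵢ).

(13, 5)

Manhattan distance separates: Σwᵢ(|x−xᵢ|+|y−yᵢ|) = Σwᵢ|x−xᵢ| + Σwᵢ|y−yᵢ|, so x and y are optimised independently as 1-D weighted medians.
Total weight W = 725; half = 362.5.
x-coordinate, sorted with cumulative weight:
  x=0 (D, w=250) cum 250
  x=1 (A, w=60) cum 310
  x=12 (C, w=50) cum 360
  x=13 (F, w=35) cum 395  ← median
  x=13 (G, w=80) cum 475
  x=15 (B, w=200) cum 675
  x=15 (E, w=50) cum 725
⇒ x* = 13
y-coordinate, sorted with cumulative weight:
  y=0 (B, w=200) cum 200
  y=3 (G, w=80) cum 280
  y=5 (D, w=250) cum 530  ← median
  y=8 (E, w=50) cum 580
  y=9 (A, w=60) cum 640
  y=11 (F, w=35) cum 675
  y=15 (C, w=50) cum 725
⇒ y* = 5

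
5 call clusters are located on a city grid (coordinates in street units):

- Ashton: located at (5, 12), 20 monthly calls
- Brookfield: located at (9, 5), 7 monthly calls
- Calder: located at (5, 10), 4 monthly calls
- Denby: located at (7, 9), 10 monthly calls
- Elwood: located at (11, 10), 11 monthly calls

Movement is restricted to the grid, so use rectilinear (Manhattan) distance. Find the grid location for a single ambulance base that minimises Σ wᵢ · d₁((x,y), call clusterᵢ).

Manhattan distance separates: Σwᵢ(|x−xᵢ|+|y−yᵢ|) = Σwᵢ|x−xᵢ| + Σwᵢ|y−yᵢ|, so x and y are optimised independently as 1-D weighted medians.
Total weight W = 52; half = 26.
x-coordinate, sorted with cumulative weight:
  x=5 (Ashton, w=20) cum 20
  x=5 (Calder, w=4) cum 24
  x=7 (Denby, w=10) cum 34  ← median
  x=9 (Brookfield, w=7) cum 41
  x=11 (Elwood, w=11) cum 52
⇒ x* = 7
y-coordinate, sorted with cumulative weight:
  y=5 (Brookfield, w=7) cum 7
  y=9 (Denby, w=10) cum 17
  y=10 (Calder, w=4) cum 21
  y=10 (Elwood, w=11) cum 32  ← median
  y=12 (Ashton, w=20) cum 52
⇒ y* = 10

(7, 10)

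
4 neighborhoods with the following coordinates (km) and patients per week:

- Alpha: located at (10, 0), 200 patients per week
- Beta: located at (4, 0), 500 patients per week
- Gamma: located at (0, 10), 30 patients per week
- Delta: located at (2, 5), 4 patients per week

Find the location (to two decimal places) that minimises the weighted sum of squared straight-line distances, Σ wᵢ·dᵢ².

(5.46, 0.44)

The minimiser of Σwᵢ‖p−pᵢ‖² is the weighted centroid p* = (Σwᵢpᵢ)/(Σwᵢ).
Σwᵢ = 734.
Σwᵢxᵢ = 200·10 + 500·4 + 30·0 + 4·2 = 4008.
Σwᵢyᵢ = 200·0 + 500·0 + 30·10 + 4·5 = 320.
x* = 4008/734 = 5.46, y* = 320/734 = 0.44.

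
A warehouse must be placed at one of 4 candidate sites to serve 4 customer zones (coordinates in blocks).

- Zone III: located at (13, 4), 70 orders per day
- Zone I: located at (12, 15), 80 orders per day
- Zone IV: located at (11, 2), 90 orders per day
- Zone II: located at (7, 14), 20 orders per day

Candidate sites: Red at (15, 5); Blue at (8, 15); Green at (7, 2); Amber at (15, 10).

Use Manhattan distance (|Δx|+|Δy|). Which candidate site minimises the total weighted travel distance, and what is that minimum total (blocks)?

Total weighted distance at each candidate:
  Red (15, 5): total = 2220
  Blue (8, 15): total = 2920
  Green (7, 2): total = 2600
  Amber (15, 10): total = 2520
Minimum is at Red with total 2220 blocks.

Red, total 2220 blocks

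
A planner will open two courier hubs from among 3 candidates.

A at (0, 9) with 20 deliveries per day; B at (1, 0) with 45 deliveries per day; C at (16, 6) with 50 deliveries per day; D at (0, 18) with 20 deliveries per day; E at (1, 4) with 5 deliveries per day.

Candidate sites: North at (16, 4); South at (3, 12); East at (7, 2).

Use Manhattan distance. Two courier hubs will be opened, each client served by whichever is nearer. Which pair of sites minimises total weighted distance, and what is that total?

{North, South}, total 1080

Evaluate every pair (each demand assigned to the nearer of the two):
  {North, South}: total = 1080
  {North, East}: total = 1240
  {South, East}: total = 1350
Best pair: {North, South} with total 1080.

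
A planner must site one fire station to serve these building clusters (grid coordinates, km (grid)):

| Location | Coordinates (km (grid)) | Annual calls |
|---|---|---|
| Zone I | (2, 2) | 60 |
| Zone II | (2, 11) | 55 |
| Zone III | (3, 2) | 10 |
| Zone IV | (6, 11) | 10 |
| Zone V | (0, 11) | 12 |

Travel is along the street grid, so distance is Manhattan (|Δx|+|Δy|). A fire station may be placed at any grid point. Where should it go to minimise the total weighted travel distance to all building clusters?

(2, 11)

Manhattan distance separates: Σwᵢ(|x−xᵢ|+|y−yᵢ|) = Σwᵢ|x−xᵢ| + Σwᵢ|y−yᵢ|, so x and y are optimised independently as 1-D weighted medians.
Total weight W = 147; half = 73.5.
x-coordinate, sorted with cumulative weight:
  x=0 (Zone V, w=12) cum 12
  x=2 (Zone I, w=60) cum 72
  x=2 (Zone II, w=55) cum 127  ← median
  x=3 (Zone III, w=10) cum 137
  x=6 (Zone IV, w=10) cum 147
⇒ x* = 2
y-coordinate, sorted with cumulative weight:
  y=2 (Zone I, w=60) cum 60
  y=2 (Zone III, w=10) cum 70
  y=11 (Zone II, w=55) cum 125  ← median
  y=11 (Zone IV, w=10) cum 135
  y=11 (Zone V, w=12) cum 147
⇒ y* = 11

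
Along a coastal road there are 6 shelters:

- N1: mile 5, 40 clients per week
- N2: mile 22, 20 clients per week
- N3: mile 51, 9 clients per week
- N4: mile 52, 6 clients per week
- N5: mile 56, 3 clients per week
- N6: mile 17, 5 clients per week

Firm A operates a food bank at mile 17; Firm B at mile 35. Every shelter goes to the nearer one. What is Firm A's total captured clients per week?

65

The indifferent point is the midpoint (17+35)/2 = 26; shelters left of it (closer to Firm A at 17) go to Firm A, those right go to Firm B.
  N1 at 5 (w=40) → Firm A
  N6 at 17 (w=5) → Firm A
  N2 at 22 (w=20) → Firm A
  N3 at 51 (w=9) → Firm B
  N4 at 52 (w=6) → Firm B
  N5 at 56 (w=3) → Firm B
Firm A captures 65; Firm B captures 18.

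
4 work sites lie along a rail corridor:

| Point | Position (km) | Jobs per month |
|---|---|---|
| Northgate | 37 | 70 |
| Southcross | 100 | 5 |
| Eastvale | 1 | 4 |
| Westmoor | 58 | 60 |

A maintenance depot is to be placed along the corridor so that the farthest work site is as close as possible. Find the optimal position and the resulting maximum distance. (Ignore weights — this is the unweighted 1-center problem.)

The 1-center on a line is the midpoint of the two extreme points: leftmost at 1, rightmost at 100.
Optimal location = (1 + 100)/2 = 50.5; maximum distance = (100 − 1)/2 = 49.5.

location 50.5, max distance 49.5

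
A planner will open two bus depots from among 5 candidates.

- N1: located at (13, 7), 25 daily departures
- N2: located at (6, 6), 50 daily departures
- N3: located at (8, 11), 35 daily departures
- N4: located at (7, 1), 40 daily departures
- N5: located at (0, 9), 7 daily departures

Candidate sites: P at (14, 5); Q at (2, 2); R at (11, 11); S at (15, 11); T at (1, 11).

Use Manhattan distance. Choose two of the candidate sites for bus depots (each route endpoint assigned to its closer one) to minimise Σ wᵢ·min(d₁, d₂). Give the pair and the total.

{Q, R}, total 958

Evaluate every pair (each demand assigned to the nearer of the two):
  {Q, R}: total = 958
  {Q, S}: total = 1098
  {P, R}: total = 1161
  {P, Q}: total = 1198
  {P, T}: total = 1231
  {Q, T}: total = 1306
  {P, S}: total = 1329
  {R, T}: total = 1336
  {R, S}: total = 1406
  {S, T}: total = 1556
Best pair: {Q, R} with total 958.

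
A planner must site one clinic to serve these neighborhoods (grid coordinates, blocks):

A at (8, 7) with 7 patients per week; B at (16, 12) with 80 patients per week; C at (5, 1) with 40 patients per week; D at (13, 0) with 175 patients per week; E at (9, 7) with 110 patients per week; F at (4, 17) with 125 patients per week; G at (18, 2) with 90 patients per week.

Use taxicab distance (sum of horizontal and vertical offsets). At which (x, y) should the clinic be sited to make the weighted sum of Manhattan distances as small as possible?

(13, 7)

Manhattan distance separates: Σwᵢ(|x−xᵢ|+|y−yᵢ|) = Σwᵢ|x−xᵢ| + Σwᵢ|y−yᵢ|, so x and y are optimised independently as 1-D weighted medians.
Total weight W = 627; half = 313.5.
x-coordinate, sorted with cumulative weight:
  x=4 (F, w=125) cum 125
  x=5 (C, w=40) cum 165
  x=8 (A, w=7) cum 172
  x=9 (E, w=110) cum 282
  x=13 (D, w=175) cum 457  ← median
  x=16 (B, w=80) cum 537
  x=18 (G, w=90) cum 627
⇒ x* = 13
y-coordinate, sorted with cumulative weight:
  y=0 (D, w=175) cum 175
  y=1 (C, w=40) cum 215
  y=2 (G, w=90) cum 305
  y=7 (A, w=7) cum 312
  y=7 (E, w=110) cum 422  ← median
  y=12 (B, w=80) cum 502
  y=17 (F, w=125) cum 627
⇒ y* = 7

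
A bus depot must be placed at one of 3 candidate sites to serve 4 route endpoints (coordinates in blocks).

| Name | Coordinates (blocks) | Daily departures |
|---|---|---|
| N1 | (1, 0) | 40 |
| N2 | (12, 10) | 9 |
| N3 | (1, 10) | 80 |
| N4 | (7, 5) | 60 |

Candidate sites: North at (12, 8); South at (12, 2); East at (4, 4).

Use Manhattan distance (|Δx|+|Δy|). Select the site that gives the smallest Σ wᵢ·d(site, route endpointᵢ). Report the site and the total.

East, total 1366 blocks

Total weighted distance at each candidate:
  North (12, 8): total = 2298
  South (12, 2): total = 2592
  East (4, 4): total = 1366
Minimum is at East with total 1366 blocks.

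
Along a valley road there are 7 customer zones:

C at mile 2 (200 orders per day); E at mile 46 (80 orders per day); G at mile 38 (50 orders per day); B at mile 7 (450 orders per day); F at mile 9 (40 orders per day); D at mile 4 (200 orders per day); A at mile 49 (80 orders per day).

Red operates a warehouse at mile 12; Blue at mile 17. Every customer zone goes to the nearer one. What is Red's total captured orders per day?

The indifferent point is the midpoint (12+17)/2 = 14.5; customer zones left of it (closer to Red at 12) go to Red, those right go to Blue.
  C at 2 (w=200) → Red
  D at 4 (w=200) → Red
  B at 7 (w=450) → Red
  F at 9 (w=40) → Red
  G at 38 (w=50) → Blue
  E at 46 (w=80) → Blue
  A at 49 (w=80) → Blue
Red captures 890; Blue captures 210.

890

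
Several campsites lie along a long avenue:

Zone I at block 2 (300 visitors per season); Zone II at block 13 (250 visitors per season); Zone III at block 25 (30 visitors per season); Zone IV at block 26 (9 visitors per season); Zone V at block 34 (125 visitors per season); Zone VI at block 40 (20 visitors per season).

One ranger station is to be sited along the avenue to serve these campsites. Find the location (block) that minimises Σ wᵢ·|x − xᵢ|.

For a sum of weighted absolute distances on a line, the optimum is the weighted median (not the mean). Total weight W = 734; half-weight = 367.
Sort by position and accumulate weight:
  block 2 (Zone I, w=300) → cum 300
  block 13 (Zone II, w=250) → cum 550  ≥ 367 → median here
  block 25 (Zone III, w=30) → cum 580
  block 26 (Zone IV, w=9) → cum 589
  block 34 (Zone V, w=125) → cum 714
  block 40 (Zone VI, w=20) → cum 734
Optimal location: block 13.

x = 13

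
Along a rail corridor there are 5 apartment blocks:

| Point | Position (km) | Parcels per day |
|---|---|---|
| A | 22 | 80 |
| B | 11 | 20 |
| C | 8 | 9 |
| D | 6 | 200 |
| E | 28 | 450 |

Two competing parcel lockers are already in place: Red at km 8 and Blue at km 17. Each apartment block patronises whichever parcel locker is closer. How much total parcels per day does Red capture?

The indifferent point is the midpoint (8+17)/2 = 12.5; apartment blocks left of it (closer to Red at 8) go to Red, those right go to Blue.
  D at 6 (w=200) → Red
  C at 8 (w=9) → Red
  B at 11 (w=20) → Red
  A at 22 (w=80) → Blue
  E at 28 (w=450) → Blue
Red captures 229; Blue captures 530.

229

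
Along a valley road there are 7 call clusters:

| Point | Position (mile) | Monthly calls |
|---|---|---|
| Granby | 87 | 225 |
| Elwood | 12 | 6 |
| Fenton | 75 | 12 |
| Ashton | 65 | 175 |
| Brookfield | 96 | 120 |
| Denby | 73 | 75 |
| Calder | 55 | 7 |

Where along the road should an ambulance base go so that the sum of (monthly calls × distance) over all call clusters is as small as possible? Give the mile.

For a sum of weighted absolute distances on a line, the optimum is the weighted median (not the mean). Total weight W = 620; half-weight = 310.
Sort by position and accumulate weight:
  mile 12 (Elwood, w=6) → cum 6
  mile 55 (Calder, w=7) → cum 13
  mile 65 (Ashton, w=175) → cum 188
  mile 73 (Denby, w=75) → cum 263
  mile 75 (Fenton, w=12) → cum 275
  mile 87 (Granby, w=225) → cum 500  ≥ 310 → median here
  mile 96 (Brookfield, w=120) → cum 620
Optimal location: mile 87.

x = 87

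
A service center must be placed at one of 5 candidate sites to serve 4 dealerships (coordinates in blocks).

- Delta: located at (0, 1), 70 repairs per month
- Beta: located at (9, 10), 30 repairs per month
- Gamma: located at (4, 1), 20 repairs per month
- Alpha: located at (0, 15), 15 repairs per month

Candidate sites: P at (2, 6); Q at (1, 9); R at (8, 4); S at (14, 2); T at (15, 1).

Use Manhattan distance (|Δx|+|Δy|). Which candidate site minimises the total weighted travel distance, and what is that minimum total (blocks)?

Total weighted distance at each candidate:
  P (2, 6): total = 1125
  Q (1, 9): total = 1225
  R (8, 4): total = 1405
  S (14, 2): total = 2065
  T (15, 1): total = 2155
Minimum is at P with total 1125 blocks.

P, total 1125 blocks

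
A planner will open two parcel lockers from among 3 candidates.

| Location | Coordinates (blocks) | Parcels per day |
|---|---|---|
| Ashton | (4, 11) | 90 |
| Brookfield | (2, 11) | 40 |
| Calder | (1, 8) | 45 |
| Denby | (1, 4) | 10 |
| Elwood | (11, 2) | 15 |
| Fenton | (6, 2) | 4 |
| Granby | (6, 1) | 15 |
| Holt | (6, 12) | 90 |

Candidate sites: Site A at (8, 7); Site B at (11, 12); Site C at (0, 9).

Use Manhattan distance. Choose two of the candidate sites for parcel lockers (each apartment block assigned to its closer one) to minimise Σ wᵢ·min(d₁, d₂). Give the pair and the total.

Evaluate every pair (each demand assigned to the nearer of the two):
  {Site B, Site C}: total = 1712
  {Site A, Site C}: total = 1748
  {Site A, Site B}: total = 2298
Best pair: {Site B, Site C} with total 1712.

{Site B, Site C}, total 1712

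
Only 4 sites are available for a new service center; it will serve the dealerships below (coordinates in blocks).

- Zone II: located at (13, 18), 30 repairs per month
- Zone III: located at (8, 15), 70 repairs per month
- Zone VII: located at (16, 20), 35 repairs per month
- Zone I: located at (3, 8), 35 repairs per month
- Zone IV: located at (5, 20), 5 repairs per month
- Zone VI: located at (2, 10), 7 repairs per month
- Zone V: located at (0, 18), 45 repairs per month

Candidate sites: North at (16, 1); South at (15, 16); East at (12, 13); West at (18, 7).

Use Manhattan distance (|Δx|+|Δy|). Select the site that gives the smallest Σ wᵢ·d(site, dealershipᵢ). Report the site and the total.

Total weighted distance at each candidate:
  North (16, 1): total = 5301
  South (15, 16): total = 2523
  East (12, 13): total = 2401
  West (18, 7): total = 4393
Minimum is at East with total 2401 blocks.

East, total 2401 blocks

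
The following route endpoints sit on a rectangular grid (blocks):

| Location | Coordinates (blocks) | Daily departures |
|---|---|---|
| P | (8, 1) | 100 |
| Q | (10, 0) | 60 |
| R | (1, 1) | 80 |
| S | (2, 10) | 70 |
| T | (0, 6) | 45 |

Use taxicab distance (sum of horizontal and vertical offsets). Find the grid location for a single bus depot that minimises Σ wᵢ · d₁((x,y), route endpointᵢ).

Manhattan distance separates: Σwᵢ(|x−xᵢ|+|y−yᵢ|) = Σwᵢ|x−xᵢ| + Σwᵢ|y−yᵢ|, so x and y are optimised independently as 1-D weighted medians.
Total weight W = 355; half = 177.5.
x-coordinate, sorted with cumulative weight:
  x=0 (T, w=45) cum 45
  x=1 (R, w=80) cum 125
  x=2 (S, w=70) cum 195  ← median
  x=8 (P, w=100) cum 295
  x=10 (Q, w=60) cum 355
⇒ x* = 2
y-coordinate, sorted with cumulative weight:
  y=0 (Q, w=60) cum 60
  y=1 (P, w=100) cum 160
  y=1 (R, w=80) cum 240  ← median
  y=6 (T, w=45) cum 285
  y=10 (S, w=70) cum 355
⇒ y* = 1

(2, 1)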